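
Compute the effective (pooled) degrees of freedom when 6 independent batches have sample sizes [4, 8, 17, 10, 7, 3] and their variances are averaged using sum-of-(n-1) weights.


nu = sum_i (n_i - 1)
nu = ((4 - 1) + (8 - 1) + (17 - 1) + (10 - 1) + (7 - 1) + (3 - 1))
nu = 3 + 7 + 16 + 9 + 6 + 2
nu = 43

43


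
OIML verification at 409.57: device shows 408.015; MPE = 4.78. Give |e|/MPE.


e = indication - reference = 408.015 - 409.57 = -1.5550
|e| = 1.5550
ratio = |e| / MPE = 1.5550 / 4.78
ratio = 0.3253

0.3253


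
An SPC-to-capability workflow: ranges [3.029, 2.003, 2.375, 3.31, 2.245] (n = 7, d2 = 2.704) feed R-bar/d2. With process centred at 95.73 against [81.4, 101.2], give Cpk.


R_bar = (3.029 + 2.003 + 2.375 + 3.31 + 2.245) / 5 = 2.5924
sigma = R_bar / d2 = 2.5924 / 2.704 = 0.95872781
Cp = (USL - LSL)/(6*sigma) = (101.2 - 81.4)/(6*0.95872781) = 3.4421
Cpu = (101.2 - 95.73)/(3*0.95872781) = 1.9018
Cpl = (95.73 - 81.4)/(3*0.95872781) = 4.9823
Cpk = min(Cpu, Cpl) = 1.9018

1.9018


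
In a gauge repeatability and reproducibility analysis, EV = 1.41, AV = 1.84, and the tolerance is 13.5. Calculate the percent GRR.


GRR = sqrt(EV^2 + AV^2) = sqrt(1.41^2 + 1.84^2) = 2.3181242
%GRR = GRR / tol * 100 = 2.3181242 / 13.5 * 100
%GRR = 17.1713

17.1713


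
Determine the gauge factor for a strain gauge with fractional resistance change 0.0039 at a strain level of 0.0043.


GF = (dR/R) / epsilon
= 0.0039 / 0.0043
= 0.9070

0.9070


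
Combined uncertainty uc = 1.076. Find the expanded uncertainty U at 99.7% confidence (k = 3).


U = k * uc
U = 3 * 1.076
U = 3.2280

3.2280


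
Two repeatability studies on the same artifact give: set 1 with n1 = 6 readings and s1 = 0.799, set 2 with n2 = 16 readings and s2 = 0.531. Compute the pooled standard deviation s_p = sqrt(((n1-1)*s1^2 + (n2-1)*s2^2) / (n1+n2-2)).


s_p = sqrt(((n1-1)*s1^2 + (n2-1)*s2^2) / (n1+n2-2))
numerator = (6-1)*0.799^2 + (16-1)*0.531^2 = 3.192005 + 4.229415 = 7.42142
denominator = 6 + 16 - 2 = 20
s_p^2 = 7.42142 / 20 = 0.371071
s_p = sqrt(0.371071) = 0.6092

0.6092


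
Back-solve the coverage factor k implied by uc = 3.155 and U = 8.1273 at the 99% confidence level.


k = U / uc
k = 8.1273 / 3.155
k = 2.576

2.576


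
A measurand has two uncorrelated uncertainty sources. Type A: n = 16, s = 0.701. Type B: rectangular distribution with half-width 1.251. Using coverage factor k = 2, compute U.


u_A = s / sqrt(n) = 0.701 / sqrt(16) = 0.17525
u_B = half_width / sqrt(3) = 1.251 / sqrt(3) = 0.72226519
uc = sqrt(u_A^2 + u_B^2) = sqrt(0.17525^2 + 0.72226519^2) = 0.74322242
U = k * uc = 2 * 0.74322242
U = 1.4864

1.4864


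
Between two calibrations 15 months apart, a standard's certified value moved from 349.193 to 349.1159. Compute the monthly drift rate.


rate = (v2 - v1) / months
= (349.1159 - 349.193) / 15
= -0.0771 / 15
= -0.0051

-0.0051


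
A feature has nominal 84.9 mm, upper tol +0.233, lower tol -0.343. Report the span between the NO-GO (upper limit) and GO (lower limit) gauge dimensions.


GO = nominal - lower_tol (smallest hole = maximum material condition)
GO = 84.9 - 0.343 = 84.557
NO-GO = nominal + upper_tol (largest hole = least material condition)
NO-GO = 84.9 + 0.233 = 85.133
spread = NO-GO - GO = 85.133 - 84.557 = 0.5760

0.5760


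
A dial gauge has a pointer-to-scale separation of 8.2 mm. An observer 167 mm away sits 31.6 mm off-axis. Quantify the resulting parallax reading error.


error = h * offset / d
= 8.2 * 31.6 / 167
= 1.5516

1.5516


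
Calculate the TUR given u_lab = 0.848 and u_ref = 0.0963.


TUR = u_lab / u_ref
= 0.848 / 0.0963
= 8.8058

8.8058


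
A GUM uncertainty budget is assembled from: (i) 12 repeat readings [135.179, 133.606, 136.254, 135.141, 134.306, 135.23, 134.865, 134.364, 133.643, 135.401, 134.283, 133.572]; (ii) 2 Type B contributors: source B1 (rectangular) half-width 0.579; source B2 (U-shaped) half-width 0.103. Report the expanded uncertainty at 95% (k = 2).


mean = (135.179 + 133.606 + 136.254 + 135.141 + 134.306 + 135.23 + 134.865 + 134.364 + 133.643 + 135.401 + 134.283 + 133.572) / 12 = 134.6536667
s = sqrt(sum((x - mean)^2)/(n-1)) = 0.83345353
u_A = s / sqrt(n) = 0.83345353 / sqrt(12) = 0.24059731
u_B1 = 0.579 / sqrt(3) = 0.33428581
u_B2 = 0.103 / sqrt(2) = 0.072831998
uc = sqrt(0.24059731^2 + 0.33428581^2 + 0.072831998^2) = 0.41825658
U = k * uc = 2 * 0.41825658
U = 0.8365

0.8365


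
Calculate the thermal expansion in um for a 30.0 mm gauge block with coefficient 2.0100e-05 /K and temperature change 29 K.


dL = L * alpha * dT
= 30.0 * 2.0100e-05 * 29
= 0.0174870 mm
dL_um = 0.0174870 * 1000 = 17.4870 um

17.4870


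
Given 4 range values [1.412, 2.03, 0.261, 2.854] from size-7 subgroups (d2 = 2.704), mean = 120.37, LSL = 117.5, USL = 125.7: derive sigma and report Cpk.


R_bar = (1.412 + 2.03 + 0.261 + 2.854) / 4 = 1.63925
sigma = R_bar / d2 = 1.63925 / 2.704 = 0.60623151
Cp = (USL - LSL)/(6*sigma) = (125.7 - 117.5)/(6*0.60623151) = 2.2544
Cpu = (125.7 - 120.37)/(3*0.60623151) = 2.9307
Cpl = (120.37 - 117.5)/(3*0.60623151) = 1.5781
Cpk = min(Cpu, Cpl) = 1.5781

1.5781


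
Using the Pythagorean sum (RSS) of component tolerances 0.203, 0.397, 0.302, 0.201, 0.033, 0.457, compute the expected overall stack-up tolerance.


RSS = sqrt(0.203^2 + 0.397^2 + 0.302^2 + 0.201^2 + 0.033^2 + 0.457^2)
= sqrt(0.540361)
= 0.7351

0.7351


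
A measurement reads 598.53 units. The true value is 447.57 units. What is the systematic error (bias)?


Systematic error = measured - true
= 598.53 - 447.57
= 150.9600

150.9600


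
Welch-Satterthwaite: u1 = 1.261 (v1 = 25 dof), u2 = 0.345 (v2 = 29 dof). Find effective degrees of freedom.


uc = sqrt(u1^2 + u2^2) = sqrt(1.261^2 + 0.345^2) = 1.3073431
v_eff = uc^4 / (u1^4/v1 + u2^4/v2)
= 1.3073431^4 / (1.261^4/25 + 0.345^4/29)
= 2.92118 / 0.10162791
v_eff = 28.7439

28.7439


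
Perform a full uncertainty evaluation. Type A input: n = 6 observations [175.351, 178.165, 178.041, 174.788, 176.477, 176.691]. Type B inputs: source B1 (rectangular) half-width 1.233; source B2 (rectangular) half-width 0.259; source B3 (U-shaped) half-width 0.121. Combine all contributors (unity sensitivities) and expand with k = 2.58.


mean = (175.351 + 178.165 + 178.041 + 174.788 + 176.477 + 176.691) / 6 = 176.5855
s = sqrt(sum((x - mean)^2)/(n-1)) = 1.3704889
u_A = s / sqrt(n) = 1.3704889 / sqrt(6) = 0.55949975
u_B1 = 1.233 / sqrt(3) = 0.71187288
u_B2 = 0.259 / sqrt(3) = 0.14953372
u_B3 = 0.121 / sqrt(2) = 0.085559921
uc = sqrt(0.55949975^2 + 0.71187288^2 + 0.14953372^2 + 0.085559921^2) = 0.92167446
U = k * uc = 2.58 * 0.92167446
U = 2.3779

2.3779


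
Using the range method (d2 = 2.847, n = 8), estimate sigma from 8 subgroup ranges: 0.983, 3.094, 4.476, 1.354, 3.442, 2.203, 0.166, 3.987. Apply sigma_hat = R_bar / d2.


R_bar = (0.983 + 3.094 + 4.476 + 1.354 + 3.442 + 2.203 + 0.166 + 3.987) / 8
R_bar = 19.705 / 8 = 2.463125
sigma_hat = R_bar / d2 = 2.463125 / 2.847 = 0.8652

0.8652


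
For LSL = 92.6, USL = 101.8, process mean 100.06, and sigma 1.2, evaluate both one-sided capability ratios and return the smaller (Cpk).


Cpu = (USL - mean) / (3*sigma) = (101.8 - 100.06) / (3*1.2) = 0.4833
Cpl = (mean - LSL) / (3*sigma) = (100.06 - 92.6) / (3*1.2) = 2.0722
Cpk = min(Cpu, Cpl) = 0.4833

0.4833


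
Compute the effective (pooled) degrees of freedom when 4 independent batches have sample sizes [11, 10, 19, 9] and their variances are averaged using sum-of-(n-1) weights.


nu = sum_i (n_i - 1)
nu = ((11 - 1) + (10 - 1) + (19 - 1) + (9 - 1))
nu = 10 + 9 + 18 + 8
nu = 45

45


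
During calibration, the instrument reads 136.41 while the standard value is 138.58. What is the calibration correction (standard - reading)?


Correction = standard - reading
= 138.58 - 136.41
= 2.1700

2.1700


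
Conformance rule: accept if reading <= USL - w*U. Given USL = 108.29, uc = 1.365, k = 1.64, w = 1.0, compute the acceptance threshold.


U = k * uc = 1.64 * 1.365 = 2.2386
guard band g = w * U = 1.0 * 2.2386 = 2.2386
AL = USL - g = 108.29 - 2.2386
AL = 106.0514

106.0514


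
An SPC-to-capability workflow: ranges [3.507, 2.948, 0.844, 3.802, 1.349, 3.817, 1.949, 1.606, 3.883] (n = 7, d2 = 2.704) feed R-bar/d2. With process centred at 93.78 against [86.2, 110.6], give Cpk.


R_bar = (3.507 + 2.948 + 0.844 + 3.802 + 1.349 + 3.817 + 1.949 + 1.606 + 3.883) / 9 = 2.6338889
sigma = R_bar / d2 = 2.6338889 / 2.704 = 0.97407134
Cp = (USL - LSL)/(6*sigma) = (110.6 - 86.2)/(6*0.97407134) = 4.1749
Cpu = (110.6 - 93.78)/(3*0.97407134) = 5.7559
Cpl = (93.78 - 86.2)/(3*0.97407134) = 2.5939
Cpk = min(Cpu, Cpl) = 2.5939

2.5939


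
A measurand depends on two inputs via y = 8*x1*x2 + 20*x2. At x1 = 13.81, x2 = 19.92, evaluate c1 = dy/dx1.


y = 8*x1*x2 + 20*x2
dy/dx1 = 8*x2
Evaluate at x2 = 19.92: c1 = 8 * 19.92
c1 = 159.3600

159.3600


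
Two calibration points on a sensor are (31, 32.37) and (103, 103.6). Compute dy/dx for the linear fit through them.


slope = (y2 - y1) / (x2 - x1)
= (103.6 - 32.37) / (103 - 31)
= 71.2300 / 72
= 0.9893

0.9893


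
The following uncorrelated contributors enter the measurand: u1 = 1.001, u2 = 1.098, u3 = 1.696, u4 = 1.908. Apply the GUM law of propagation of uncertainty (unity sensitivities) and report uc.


uc = sqrt(1.001^2 + 1.098^2 + 1.696^2 + 1.908^2)
uc = sqrt(8.724485)
uc = 2.9537

2.9537


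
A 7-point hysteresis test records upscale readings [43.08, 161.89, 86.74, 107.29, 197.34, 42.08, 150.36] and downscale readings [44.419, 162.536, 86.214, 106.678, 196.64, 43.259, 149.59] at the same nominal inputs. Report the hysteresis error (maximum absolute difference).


|43.08 - 44.419| = 1.3390
|161.89 - 162.536| = 0.6460
|86.74 - 86.214| = 0.5260
|107.29 - 106.678| = 0.6120
|197.34 - 196.64| = 0.7000
|42.08 - 43.259| = 1.1790
|150.36 - 149.59| = 0.7700
hysteresis = max(diffs) = 1.3390

1.3390


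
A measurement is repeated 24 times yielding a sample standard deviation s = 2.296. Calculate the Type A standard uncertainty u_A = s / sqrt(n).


u_A = s / sqrt(n)
u_A = 2.296 / sqrt(24)
u_A = 2.296 / 4.8989795
u_A = 0.4687

0.4687


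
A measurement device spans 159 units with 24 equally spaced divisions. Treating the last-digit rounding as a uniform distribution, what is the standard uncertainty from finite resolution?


resolution = range / divisions
resolution = 159 / 24 = 6.625
u_res = resolution / (2*sqrt(3))
u_res = 6.625 / 3.4641016
u_res = 1.9125

1.9125


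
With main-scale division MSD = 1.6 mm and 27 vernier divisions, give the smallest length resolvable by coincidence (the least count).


LC = MSD / n_div
= 1.6 / 27
= 0.0593

0.0593


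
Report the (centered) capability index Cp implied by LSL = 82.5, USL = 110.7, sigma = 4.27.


Cp = (USL - LSL) / (6 * sigma)
= (110.7 - 82.5) / (6 * 4.27)
= 28.2000 / 25.6200
= 1.1007

1.1007


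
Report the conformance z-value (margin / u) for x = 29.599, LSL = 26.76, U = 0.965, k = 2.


u = U / k = 0.965 / 2 = 0.4825
margin = |LSL - x| = |26.76 - 29.599| = 2.839
z = margin / u = 2.839 / 0.4825
z = 5.8839

5.8839


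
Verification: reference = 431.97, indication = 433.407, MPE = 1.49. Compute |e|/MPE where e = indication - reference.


e = indication - reference = 433.407 - 431.97 = 1.4370
|e| = 1.4370
ratio = |e| / MPE = 1.4370 / 1.49
ratio = 0.9644

0.9644


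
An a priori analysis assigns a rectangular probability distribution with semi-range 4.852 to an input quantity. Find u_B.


u_B = half_width / sqrt(3)
u_B = 4.852 / 1.7320508
u_B = 2.8013

2.8013


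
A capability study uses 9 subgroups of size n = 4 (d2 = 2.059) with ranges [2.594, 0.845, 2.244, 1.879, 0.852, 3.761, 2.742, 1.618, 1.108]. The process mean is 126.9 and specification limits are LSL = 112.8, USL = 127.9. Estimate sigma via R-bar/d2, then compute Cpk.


R_bar = (2.594 + 0.845 + 2.244 + 1.879 + 0.852 + 3.761 + 2.742 + 1.618 + 1.108) / 9 = 1.9603333
sigma = R_bar / d2 = 1.9603333 / 2.059 = 0.95208028
Cp = (USL - LSL)/(6*sigma) = (127.9 - 112.8)/(6*0.95208028) = 2.6433
Cpu = (127.9 - 126.9)/(3*0.95208028) = 0.3501
Cpl = (126.9 - 112.8)/(3*0.95208028) = 4.9366
Cpk = min(Cpu, Cpl) = 0.3501

0.3501


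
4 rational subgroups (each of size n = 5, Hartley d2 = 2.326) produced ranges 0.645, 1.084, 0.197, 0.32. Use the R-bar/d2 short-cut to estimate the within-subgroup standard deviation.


R_bar = (0.645 + 1.084 + 0.197 + 0.32) / 4
R_bar = 2.246 / 4 = 0.5615
sigma_hat = R_bar / d2 = 0.5615 / 2.326 = 0.2414

0.2414


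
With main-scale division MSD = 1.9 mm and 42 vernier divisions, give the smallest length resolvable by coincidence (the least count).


LC = MSD / n_div
= 1.9 / 42
= 0.0452

0.0452


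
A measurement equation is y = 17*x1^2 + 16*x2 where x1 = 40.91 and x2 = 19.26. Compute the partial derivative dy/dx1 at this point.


y = 17*x1^2 + 16*x2
dy/dx1 = 2*17*x1
Evaluate at x1 = 40.91: c1 = 34 * 40.91
c1 = 1390.9400

1390.9400


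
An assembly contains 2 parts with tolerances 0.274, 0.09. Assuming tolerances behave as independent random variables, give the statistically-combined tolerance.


RSS = sqrt(0.274^2 + 0.09^2)
= sqrt(0.083176)
= 0.2884

0.2884


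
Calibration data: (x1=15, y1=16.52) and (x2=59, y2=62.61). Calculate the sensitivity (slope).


slope = (y2 - y1) / (x2 - x1)
= (62.61 - 16.52) / (59 - 15)
= 46.0900 / 44
= 1.0475

1.0475


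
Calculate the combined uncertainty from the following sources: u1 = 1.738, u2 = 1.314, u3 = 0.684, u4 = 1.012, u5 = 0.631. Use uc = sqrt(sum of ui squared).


uc = sqrt(1.738^2 + 1.314^2 + 0.684^2 + 1.012^2 + 0.631^2)
uc = sqrt(6.637401)
uc = 2.5763

2.5763


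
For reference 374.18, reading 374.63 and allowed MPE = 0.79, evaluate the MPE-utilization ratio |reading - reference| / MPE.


e = indication - reference = 374.63 - 374.18 = 0.4500
|e| = 0.4500
ratio = |e| / MPE = 0.4500 / 0.79
ratio = 0.5696

0.5696


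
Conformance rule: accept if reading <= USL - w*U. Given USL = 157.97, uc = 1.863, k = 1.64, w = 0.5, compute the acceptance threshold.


U = k * uc = 1.64 * 1.863 = 3.05532
guard band g = w * U = 0.5 * 3.05532 = 1.52766
AL = USL - g = 157.97 - 1.52766
AL = 156.4423

156.4423


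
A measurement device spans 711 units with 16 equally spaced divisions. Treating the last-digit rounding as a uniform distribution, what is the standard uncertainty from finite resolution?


resolution = range / divisions
resolution = 711 / 16 = 44.4375
u_res = resolution / (2*sqrt(3))
u_res = 44.4375 / 3.4641016
u_res = 12.8280

12.8280


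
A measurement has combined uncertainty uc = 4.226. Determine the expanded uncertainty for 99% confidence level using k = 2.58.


U = k * uc
U = 2.58 * 4.226
U = 10.9031

10.9031


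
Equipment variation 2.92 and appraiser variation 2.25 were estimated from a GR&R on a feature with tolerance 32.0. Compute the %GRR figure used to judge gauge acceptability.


GRR = sqrt(EV^2 + AV^2) = sqrt(2.92^2 + 2.25^2) = 3.6863125
%GRR = GRR / tol * 100 = 3.6863125 / 32.0 * 100
%GRR = 11.5197

11.5197


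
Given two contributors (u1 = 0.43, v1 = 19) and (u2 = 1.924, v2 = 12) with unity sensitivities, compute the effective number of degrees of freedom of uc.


uc = sqrt(u1^2 + u2^2) = sqrt(0.43^2 + 1.924^2) = 1.9714654
v_eff = uc^4 / (u1^4/v1 + u2^4/v2)
= 1.9714654^4 / (0.43^4/19 + 1.924^4/12)
= 15.106249 / 1.1437282
v_eff = 13.2079

13.2079


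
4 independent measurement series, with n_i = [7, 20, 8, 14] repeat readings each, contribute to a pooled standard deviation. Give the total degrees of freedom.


nu = sum_i (n_i - 1)
nu = ((7 - 1) + (20 - 1) + (8 - 1) + (14 - 1))
nu = 6 + 19 + 7 + 13
nu = 45

45


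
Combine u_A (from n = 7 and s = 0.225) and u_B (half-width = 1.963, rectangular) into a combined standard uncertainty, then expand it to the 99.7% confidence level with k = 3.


u_A = s / sqrt(n) = 0.225 / sqrt(7) = 0.085042006
u_B = half_width / sqrt(3) = 1.963 / sqrt(3) = 1.1333386
uc = sqrt(u_A^2 + u_B^2) = sqrt(0.085042006^2 + 1.1333386^2) = 1.1365248
U = k * uc = 3 * 1.1365248
U = 3.4096

3.4096


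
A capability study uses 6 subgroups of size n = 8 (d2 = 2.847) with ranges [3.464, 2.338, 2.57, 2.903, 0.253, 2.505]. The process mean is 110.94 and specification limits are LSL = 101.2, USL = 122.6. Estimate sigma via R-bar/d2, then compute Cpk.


R_bar = (3.464 + 2.338 + 2.57 + 2.903 + 0.253 + 2.505) / 6 = 2.3388333
sigma = R_bar / d2 = 2.3388333 / 2.847 = 0.82150801
Cp = (USL - LSL)/(6*sigma) = (122.6 - 101.2)/(6*0.82150801) = 4.3416
Cpu = (122.6 - 110.94)/(3*0.82150801) = 4.7311
Cpl = (110.94 - 101.2)/(3*0.82150801) = 3.9521
Cpk = min(Cpu, Cpl) = 3.9521

3.9521


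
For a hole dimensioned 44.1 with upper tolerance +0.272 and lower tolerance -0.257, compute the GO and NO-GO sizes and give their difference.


GO = nominal - lower_tol (smallest hole = maximum material condition)
GO = 44.1 - 0.257 = 43.843
NO-GO = nominal + upper_tol (largest hole = least material condition)
NO-GO = 44.1 + 0.272 = 44.372
spread = NO-GO - GO = 44.372 - 43.843 = 0.5290

0.5290


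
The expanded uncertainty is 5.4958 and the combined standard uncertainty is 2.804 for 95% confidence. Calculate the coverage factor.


k = U / uc
k = 5.4958 / 2.804
k = 1.96

1.96


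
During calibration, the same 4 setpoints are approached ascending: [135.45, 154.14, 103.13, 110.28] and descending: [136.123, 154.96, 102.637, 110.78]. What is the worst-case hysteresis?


|135.45 - 136.123| = 0.6730
|154.14 - 154.96| = 0.8200
|103.13 - 102.637| = 0.4930
|110.28 - 110.78| = 0.5000
hysteresis = max(diffs) = 0.8200

0.8200


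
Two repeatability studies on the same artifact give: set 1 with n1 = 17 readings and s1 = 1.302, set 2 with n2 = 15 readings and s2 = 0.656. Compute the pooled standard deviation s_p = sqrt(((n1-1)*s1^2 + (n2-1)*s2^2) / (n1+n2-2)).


s_p = sqrt(((n1-1)*s1^2 + (n2-1)*s2^2) / (n1+n2-2))
numerator = (17-1)*1.302^2 + (15-1)*0.656^2 = 27.123264 + 6.024704 = 33.147968
denominator = 17 + 15 - 2 = 30
s_p^2 = 33.147968 / 30 = 1.1049323
s_p = sqrt(1.1049323) = 1.0512

1.0512


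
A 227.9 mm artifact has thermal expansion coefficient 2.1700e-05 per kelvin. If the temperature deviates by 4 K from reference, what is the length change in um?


dL = L * alpha * dT
= 227.9 * 2.1700e-05 * 4
= 0.0197817 mm
dL_um = 0.0197817 * 1000 = 19.7817 um

19.7817


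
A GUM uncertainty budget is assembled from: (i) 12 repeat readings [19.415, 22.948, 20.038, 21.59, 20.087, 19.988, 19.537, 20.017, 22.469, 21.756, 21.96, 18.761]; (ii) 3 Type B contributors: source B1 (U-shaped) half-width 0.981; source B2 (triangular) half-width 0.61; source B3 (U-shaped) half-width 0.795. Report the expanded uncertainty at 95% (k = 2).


mean = (19.415 + 22.948 + 20.038 + 21.59 + 20.087 + 19.988 + 19.537 + 20.017 + 22.469 + 21.756 + 21.96 + 18.761) / 12 = 20.71383333
s = sqrt(sum((x - mean)^2)/(n-1)) = 1.356009
u_A = s / sqrt(n) = 1.356009 / sqrt(12) = 0.39144608
u_B1 = 0.981 / sqrt(2) = 0.69367175
u_B2 = 0.61 / sqrt(6) = 0.24903146
u_B3 = 0.795 / sqrt(2) = 0.56214989
uc = sqrt(0.39144608^2 + 0.69367175^2 + 0.24903146^2 + 0.56214989^2) = 1.0062006
U = k * uc = 2 * 1.0062006
U = 2.0124

2.0124


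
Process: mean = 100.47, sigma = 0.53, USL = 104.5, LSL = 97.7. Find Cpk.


Cpu = (USL - mean) / (3*sigma) = (104.5 - 100.47) / (3*0.53) = 2.5346
Cpl = (mean - LSL) / (3*sigma) = (100.47 - 97.7) / (3*0.53) = 1.7421
Cpk = min(Cpu, Cpl) = 1.7421

1.7421


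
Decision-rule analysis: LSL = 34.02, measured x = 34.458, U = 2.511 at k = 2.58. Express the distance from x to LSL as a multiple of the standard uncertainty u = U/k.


u = U / k = 2.511 / 2.58 = 0.97325581
margin = |LSL - x| = |34.02 - 34.458| = 0.438
z = margin / u = 0.438 / 0.97325581
z = 0.4500

0.4500


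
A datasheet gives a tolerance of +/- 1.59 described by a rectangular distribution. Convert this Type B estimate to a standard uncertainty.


u_B = half_width / sqrt(3)
u_B = 1.59 / 1.7320508
u_B = 0.9180

0.9180


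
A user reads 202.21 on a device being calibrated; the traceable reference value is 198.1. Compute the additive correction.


Correction = standard - reading
= 198.1 - 202.21
= -4.1100

-4.1100


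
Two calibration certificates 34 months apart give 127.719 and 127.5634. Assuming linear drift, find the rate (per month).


rate = (v2 - v1) / months
= (127.5634 - 127.719) / 34
= -0.1556 / 34
= -0.0046

-0.0046


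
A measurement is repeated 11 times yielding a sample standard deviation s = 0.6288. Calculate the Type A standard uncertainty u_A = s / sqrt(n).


u_A = s / sqrt(n)
u_A = 0.6288 / sqrt(11)
u_A = 0.6288 / 3.3166248
u_A = 0.1896

0.1896


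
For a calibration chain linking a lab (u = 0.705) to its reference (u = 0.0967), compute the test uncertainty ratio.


TUR = u_lab / u_ref
= 0.705 / 0.0967
= 7.2906

7.2906


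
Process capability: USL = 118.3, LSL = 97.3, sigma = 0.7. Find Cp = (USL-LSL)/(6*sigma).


Cp = (USL - LSL) / (6 * sigma)
= (118.3 - 97.3) / (6 * 0.7)
= 21.0000 / 4.2000
= 5.0000

5.0000


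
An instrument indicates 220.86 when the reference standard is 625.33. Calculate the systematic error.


Systematic error = measured - true
= 220.86 - 625.33
= -404.4700

-404.4700


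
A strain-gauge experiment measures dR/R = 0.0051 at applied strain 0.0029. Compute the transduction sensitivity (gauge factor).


GF = (dR/R) / epsilon
= 0.0051 / 0.0029
= 1.7586

1.7586


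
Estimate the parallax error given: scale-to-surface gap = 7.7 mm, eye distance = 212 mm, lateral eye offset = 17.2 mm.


error = h * offset / d
= 7.7 * 17.2 / 212
= 0.6247

0.6247


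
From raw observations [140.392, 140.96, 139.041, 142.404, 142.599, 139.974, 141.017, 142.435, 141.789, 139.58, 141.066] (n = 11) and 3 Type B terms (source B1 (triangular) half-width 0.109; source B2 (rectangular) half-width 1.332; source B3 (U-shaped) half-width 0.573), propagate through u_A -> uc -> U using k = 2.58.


mean = (140.392 + 140.96 + 139.041 + 142.404 + 142.599 + 139.974 + 141.017 + 142.435 + 141.789 + 139.58 + 141.066) / 11 = 141.0233636
s = sqrt(sum((x - mean)^2)/(n-1)) = 1.2035956
u_A = s / sqrt(n) = 1.2035956 / sqrt(11) = 0.36289773
u_B1 = 0.109 / sqrt(6) = 0.044499064
u_B2 = 1.332 / sqrt(3) = 0.76903056
u_B3 = 0.573 / sqrt(2) = 0.40517219
uc = sqrt(0.36289773^2 + 0.044499064^2 + 0.76903056^2 + 0.40517219^2) = 0.94299917
U = k * uc = 2.58 * 0.94299917
U = 2.4329

2.4329


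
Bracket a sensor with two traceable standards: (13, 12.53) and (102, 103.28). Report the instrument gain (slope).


slope = (y2 - y1) / (x2 - x1)
= (103.28 - 12.53) / (102 - 13)
= 90.7500 / 89
= 1.0197

1.0197


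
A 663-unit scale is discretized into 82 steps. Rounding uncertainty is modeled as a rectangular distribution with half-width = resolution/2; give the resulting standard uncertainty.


resolution = range / divisions
resolution = 663 / 82 = 8.0853659
u_res = resolution / (2*sqrt(3))
u_res = 8.0853659 / 3.4641016
u_res = 2.3340

2.3340


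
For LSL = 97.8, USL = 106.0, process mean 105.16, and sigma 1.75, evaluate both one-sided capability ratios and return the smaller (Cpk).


Cpu = (USL - mean) / (3*sigma) = (106.0 - 105.16) / (3*1.75) = 0.1600
Cpl = (mean - LSL) / (3*sigma) = (105.16 - 97.8) / (3*1.75) = 1.4019
Cpk = min(Cpu, Cpl) = 0.1600

0.1600


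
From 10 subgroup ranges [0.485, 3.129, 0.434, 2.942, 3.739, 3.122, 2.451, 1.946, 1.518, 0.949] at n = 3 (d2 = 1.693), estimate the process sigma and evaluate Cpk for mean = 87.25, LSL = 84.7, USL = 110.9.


R_bar = (0.485 + 3.129 + 0.434 + 2.942 + 3.739 + 3.122 + 2.451 + 1.946 + 1.518 + 0.949) / 10 = 2.0715
sigma = R_bar / d2 = 2.0715 / 1.693 = 1.2235676
Cp = (USL - LSL)/(6*sigma) = (110.9 - 84.7)/(6*1.2235676) = 3.5688
Cpu = (110.9 - 87.25)/(3*1.2235676) = 6.4429
Cpl = (87.25 - 84.7)/(3*1.2235676) = 0.6947
Cpk = min(Cpu, Cpl) = 0.6947

0.6947


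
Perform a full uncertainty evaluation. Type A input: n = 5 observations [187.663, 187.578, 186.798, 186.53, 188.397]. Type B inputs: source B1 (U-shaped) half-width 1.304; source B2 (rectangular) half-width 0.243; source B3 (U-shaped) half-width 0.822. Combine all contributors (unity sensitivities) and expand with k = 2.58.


mean = (187.663 + 187.578 + 186.798 + 186.53 + 188.397) / 5 = 187.3932
s = sqrt(sum((x - mean)^2)/(n-1)) = 0.74396485
u_A = s / sqrt(n) = 0.74396485 / sqrt(5) = 0.3327112
u_B1 = 1.304 / sqrt(2) = 0.92206724
u_B2 = 0.243 / sqrt(3) = 0.14029612
u_B3 = 0.822 / sqrt(2) = 0.58124177
uc = sqrt(0.3327112^2 + 0.92206724^2 + 0.14029612^2 + 0.58124177^2) = 1.148229
U = k * uc = 2.58 * 1.148229
U = 2.9624

2.9624


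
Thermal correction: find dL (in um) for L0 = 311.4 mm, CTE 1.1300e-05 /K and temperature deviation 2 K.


dL = L * alpha * dT
= 311.4 * 1.1300e-05 * 2
= 0.0070376 mm
dL_um = 0.0070376 * 1000 = 7.0376 um

7.0376


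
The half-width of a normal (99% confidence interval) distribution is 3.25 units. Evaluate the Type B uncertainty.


u_B = half_width / 2.576
u_B = 3.25 / 2.576
u_B = 1.2616

1.2616


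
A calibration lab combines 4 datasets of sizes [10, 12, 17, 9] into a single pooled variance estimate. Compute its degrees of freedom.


nu = sum_i (n_i - 1)
nu = ((10 - 1) + (12 - 1) + (17 - 1) + (9 - 1))
nu = 9 + 11 + 16 + 8
nu = 44

44


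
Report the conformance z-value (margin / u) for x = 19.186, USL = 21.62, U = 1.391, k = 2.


u = U / k = 1.391 / 2 = 0.6955
margin = |USL - x| = |21.62 - 19.186| = 2.434
z = margin / u = 2.434 / 0.6955
z = 3.4996

3.4996


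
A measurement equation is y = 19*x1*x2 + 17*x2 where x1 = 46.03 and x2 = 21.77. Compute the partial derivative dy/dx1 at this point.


y = 19*x1*x2 + 17*x2
dy/dx1 = 19*x2
Evaluate at x2 = 21.77: c1 = 19 * 21.77
c1 = 413.6300

413.6300


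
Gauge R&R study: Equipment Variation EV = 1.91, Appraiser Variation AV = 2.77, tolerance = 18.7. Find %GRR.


GRR = sqrt(EV^2 + AV^2) = sqrt(1.91^2 + 2.77^2) = 3.3646694
%GRR = GRR / tol * 100 = 3.3646694 / 18.7 * 100
%GRR = 17.9929

17.9929


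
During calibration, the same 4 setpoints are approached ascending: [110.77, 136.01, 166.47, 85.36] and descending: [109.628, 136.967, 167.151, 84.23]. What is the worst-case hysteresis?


|110.77 - 109.628| = 1.1420
|136.01 - 136.967| = 0.9570
|166.47 - 167.151| = 0.6810
|85.36 - 84.23| = 1.1300
hysteresis = max(diffs) = 1.1420

1.1420


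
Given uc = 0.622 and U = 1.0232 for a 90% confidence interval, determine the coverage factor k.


k = U / uc
k = 1.0232 / 0.622
k = 1.645

1.645


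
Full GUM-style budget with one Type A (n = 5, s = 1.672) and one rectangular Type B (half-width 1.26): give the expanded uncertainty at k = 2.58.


u_A = s / sqrt(n) = 1.672 / sqrt(5) = 0.74774113
u_B = half_width / sqrt(3) = 1.26 / sqrt(3) = 0.72746134
uc = sqrt(u_A^2 + u_B^2) = sqrt(0.74774113^2 + 0.72746134^2) = 1.0432242
U = k * uc = 2.58 * 1.0432242
U = 2.6915

2.6915


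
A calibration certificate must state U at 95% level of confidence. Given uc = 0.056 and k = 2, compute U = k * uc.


U = k * uc
U = 2 * 0.056
U = 0.1120

0.1120


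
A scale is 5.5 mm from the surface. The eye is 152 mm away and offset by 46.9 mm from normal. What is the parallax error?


error = h * offset / d
= 5.5 * 46.9 / 152
= 1.6970

1.6970


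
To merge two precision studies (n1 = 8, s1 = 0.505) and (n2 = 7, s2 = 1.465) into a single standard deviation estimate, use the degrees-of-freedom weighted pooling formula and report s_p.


s_p = sqrt(((n1-1)*s1^2 + (n2-1)*s2^2) / (n1+n2-2))
numerator = (8-1)*0.505^2 + (7-1)*1.465^2 = 1.785175 + 12.87735 = 14.662525
denominator = 8 + 7 - 2 = 13
s_p^2 = 14.662525 / 13 = 1.1278865
s_p = sqrt(1.1278865) = 1.0620

1.0620


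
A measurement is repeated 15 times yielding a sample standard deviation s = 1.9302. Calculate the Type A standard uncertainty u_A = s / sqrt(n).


u_A = s / sqrt(n)
u_A = 1.9302 / sqrt(15)
u_A = 1.9302 / 3.8729833
u_A = 0.4984

0.4984


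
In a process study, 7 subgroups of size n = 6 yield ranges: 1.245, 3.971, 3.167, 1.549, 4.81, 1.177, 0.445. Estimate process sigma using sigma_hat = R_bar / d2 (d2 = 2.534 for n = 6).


R_bar = (1.245 + 3.971 + 3.167 + 1.549 + 4.81 + 1.177 + 0.445) / 7
R_bar = 16.364 / 7 = 2.3377143
sigma_hat = R_bar / d2 = 2.3377143 / 2.534 = 0.9225

0.9225


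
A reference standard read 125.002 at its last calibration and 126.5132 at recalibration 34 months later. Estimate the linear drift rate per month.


rate = (v2 - v1) / months
= (126.5132 - 125.002) / 34
= 1.5112 / 34
= 0.0444

0.0444


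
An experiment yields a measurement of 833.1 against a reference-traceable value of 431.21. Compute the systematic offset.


Systematic error = measured - true
= 833.1 - 431.21
= 401.8900

401.8900


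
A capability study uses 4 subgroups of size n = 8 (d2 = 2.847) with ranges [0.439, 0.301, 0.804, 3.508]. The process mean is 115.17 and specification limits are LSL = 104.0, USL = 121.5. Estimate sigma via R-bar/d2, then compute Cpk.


R_bar = (0.439 + 0.301 + 0.804 + 3.508) / 4 = 1.263
sigma = R_bar / d2 = 1.263 / 2.847 = 0.44362487
Cp = (USL - LSL)/(6*sigma) = (121.5 - 104.0)/(6*0.44362487) = 6.5746
Cpu = (121.5 - 115.17)/(3*0.44362487) = 4.7563
Cpl = (115.17 - 104.0)/(3*0.44362487) = 8.3930
Cpk = min(Cpu, Cpl) = 4.7563

4.7563


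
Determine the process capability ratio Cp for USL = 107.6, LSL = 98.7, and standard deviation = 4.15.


Cp = (USL - LSL) / (6 * sigma)
= (107.6 - 98.7) / (6 * 4.15)
= 8.9000 / 24.9000
= 0.3574

0.3574


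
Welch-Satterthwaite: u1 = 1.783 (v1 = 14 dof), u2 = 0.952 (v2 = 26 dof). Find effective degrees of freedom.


uc = sqrt(u1^2 + u2^2) = sqrt(1.783^2 + 0.952^2) = 2.0212355
v_eff = uc^4 / (u1^4/v1 + u2^4/v2)
= 2.0212355^4 / (1.783^4/14 + 0.952^4/26)
= 16.690436 / 0.7534923
v_eff = 22.1508

22.1508


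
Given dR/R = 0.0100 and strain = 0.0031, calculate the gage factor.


GF = (dR/R) / epsilon
= 0.0100 / 0.0031
= 3.2258

3.2258


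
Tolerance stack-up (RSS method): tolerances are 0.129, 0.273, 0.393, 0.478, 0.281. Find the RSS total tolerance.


RSS = sqrt(0.129^2 + 0.273^2 + 0.393^2 + 0.478^2 + 0.281^2)
= sqrt(0.553064)
= 0.7437

0.7437


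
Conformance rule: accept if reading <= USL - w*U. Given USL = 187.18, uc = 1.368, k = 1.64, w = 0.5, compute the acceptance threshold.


U = k * uc = 1.64 * 1.368 = 2.24352
guard band g = w * U = 0.5 * 2.24352 = 1.12176
AL = USL - g = 187.18 - 1.12176
AL = 186.0582

186.0582


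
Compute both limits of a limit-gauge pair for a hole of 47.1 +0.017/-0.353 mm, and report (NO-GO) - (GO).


GO = nominal - lower_tol (smallest hole = maximum material condition)
GO = 47.1 - 0.353 = 46.747
NO-GO = nominal + upper_tol (largest hole = least material condition)
NO-GO = 47.1 + 0.017 = 47.117
spread = NO-GO - GO = 47.117 - 46.747 = 0.3700

0.3700


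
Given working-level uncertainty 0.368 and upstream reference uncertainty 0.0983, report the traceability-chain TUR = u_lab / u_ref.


TUR = u_lab / u_ref
= 0.368 / 0.0983
= 3.7436

3.7436


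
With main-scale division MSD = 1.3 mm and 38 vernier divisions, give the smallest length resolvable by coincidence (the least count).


LC = MSD / n_div
= 1.3 / 38
= 0.0342

0.0342


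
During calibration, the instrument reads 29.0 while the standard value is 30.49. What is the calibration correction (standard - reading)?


Correction = standard - reading
= 30.49 - 29.0
= 1.4900

1.4900


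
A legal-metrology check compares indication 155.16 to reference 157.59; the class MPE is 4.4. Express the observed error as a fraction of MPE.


e = indication - reference = 155.16 - 157.59 = -2.4300
|e| = 2.4300
ratio = |e| / MPE = 2.4300 / 4.4
ratio = 0.5523

0.5523


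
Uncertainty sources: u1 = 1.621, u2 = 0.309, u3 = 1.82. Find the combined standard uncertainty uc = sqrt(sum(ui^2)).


uc = sqrt(1.621^2 + 0.309^2 + 1.82^2)
uc = sqrt(6.035522)
uc = 2.4567

2.4567


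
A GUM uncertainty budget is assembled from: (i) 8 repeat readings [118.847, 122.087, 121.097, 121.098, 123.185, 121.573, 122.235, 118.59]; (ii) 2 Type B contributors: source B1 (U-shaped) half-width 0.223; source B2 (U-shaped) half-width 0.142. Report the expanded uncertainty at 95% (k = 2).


mean = (118.847 + 122.087 + 121.097 + 121.098 + 123.185 + 121.573 + 122.235 + 118.59) / 8 = 121.089
s = sqrt(sum((x - mean)^2)/(n-1)) = 1.6128281
u_A = s / sqrt(n) = 1.6128281 / sqrt(8) = 0.57022084
u_B1 = 0.223 / sqrt(2) = 0.15768481
u_B2 = 0.142 / sqrt(2) = 0.10040916
uc = sqrt(0.57022084^2 + 0.15768481^2 + 0.10040916^2) = 0.60008192
U = k * uc = 2 * 0.60008192
U = 1.2002

1.2002


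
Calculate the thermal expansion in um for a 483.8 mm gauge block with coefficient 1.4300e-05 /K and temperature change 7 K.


dL = L * alpha * dT
= 483.8 * 1.4300e-05 * 7
= 0.0484284 mm
dL_um = 0.0484284 * 1000 = 48.4284 um

48.4284


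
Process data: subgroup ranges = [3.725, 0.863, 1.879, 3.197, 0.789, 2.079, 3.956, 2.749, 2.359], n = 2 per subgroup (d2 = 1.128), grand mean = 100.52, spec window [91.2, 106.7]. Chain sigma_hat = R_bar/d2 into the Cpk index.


R_bar = (3.725 + 0.863 + 1.879 + 3.197 + 0.789 + 2.079 + 3.956 + 2.749 + 2.359) / 9 = 2.3995556
sigma = R_bar / d2 = 2.3995556 / 1.128 = 2.1272656
Cp = (USL - LSL)/(6*sigma) = (106.7 - 91.2)/(6*2.1272656) = 1.2144
Cpu = (106.7 - 100.52)/(3*2.1272656) = 0.9684
Cpl = (100.52 - 91.2)/(3*2.1272656) = 1.4604
Cpk = min(Cpu, Cpl) = 0.9684

0.9684


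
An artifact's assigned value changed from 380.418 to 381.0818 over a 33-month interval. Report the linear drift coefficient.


rate = (v2 - v1) / months
= (381.0818 - 380.418) / 33
= 0.6638 / 33
= 0.0201

0.0201


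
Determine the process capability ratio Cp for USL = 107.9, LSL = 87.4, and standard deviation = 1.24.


Cp = (USL - LSL) / (6 * sigma)
= (107.9 - 87.4) / (6 * 1.24)
= 20.5000 / 7.4400
= 2.7554

2.7554


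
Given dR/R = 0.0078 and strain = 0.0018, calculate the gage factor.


GF = (dR/R) / epsilon
= 0.0078 / 0.0018
= 4.3333

4.3333


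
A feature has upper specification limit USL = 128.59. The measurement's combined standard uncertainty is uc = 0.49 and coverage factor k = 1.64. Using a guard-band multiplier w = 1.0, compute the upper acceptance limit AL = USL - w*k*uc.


U = k * uc = 1.64 * 0.49 = 0.8036
guard band g = w * U = 1.0 * 0.8036 = 0.8036
AL = USL - g = 128.59 - 0.8036
AL = 127.7864

127.7864


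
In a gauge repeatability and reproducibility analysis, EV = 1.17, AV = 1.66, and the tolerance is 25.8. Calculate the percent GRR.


GRR = sqrt(EV^2 + AV^2) = sqrt(1.17^2 + 1.66^2) = 2.0308865
%GRR = GRR / tol * 100 = 2.0308865 / 25.8 * 100
%GRR = 7.8717

7.8717


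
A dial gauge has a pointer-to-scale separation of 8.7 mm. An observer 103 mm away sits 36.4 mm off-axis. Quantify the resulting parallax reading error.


error = h * offset / d
= 8.7 * 36.4 / 103
= 3.0746

3.0746


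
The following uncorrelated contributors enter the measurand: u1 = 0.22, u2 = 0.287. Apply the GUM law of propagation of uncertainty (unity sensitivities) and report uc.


uc = sqrt(0.22^2 + 0.287^2)
uc = sqrt(0.130769)
uc = 0.3616

0.3616


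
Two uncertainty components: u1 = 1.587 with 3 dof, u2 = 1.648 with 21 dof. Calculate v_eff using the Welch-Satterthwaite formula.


uc = sqrt(u1^2 + u2^2) = sqrt(1.587^2 + 1.648^2) = 2.2878971
v_eff = uc^4 / (u1^4/v1 + u2^4/v2)
= 2.2878971^4 / (1.587^4/3 + 1.648^4/21)
= 27.399709 / 2.4656411
v_eff = 11.1126

11.1126


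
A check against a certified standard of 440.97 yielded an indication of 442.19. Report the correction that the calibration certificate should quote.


Correction = standard - reading
= 440.97 - 442.19
= -1.2200

-1.2200


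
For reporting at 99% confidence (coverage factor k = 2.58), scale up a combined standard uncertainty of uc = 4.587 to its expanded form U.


U = k * uc
U = 2.58 * 4.587
U = 11.8345

11.8345


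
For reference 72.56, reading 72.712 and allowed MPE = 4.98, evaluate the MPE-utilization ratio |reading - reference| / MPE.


e = indication - reference = 72.712 - 72.56 = 0.1520
|e| = 0.1520
ratio = |e| / MPE = 0.1520 / 4.98
ratio = 0.0305

0.0305


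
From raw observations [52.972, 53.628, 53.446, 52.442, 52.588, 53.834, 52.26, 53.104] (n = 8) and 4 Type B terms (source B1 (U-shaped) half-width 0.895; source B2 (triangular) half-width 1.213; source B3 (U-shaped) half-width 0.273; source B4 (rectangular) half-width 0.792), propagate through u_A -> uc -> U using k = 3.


mean = (52.972 + 53.628 + 53.446 + 52.442 + 52.588 + 53.834 + 52.26 + 53.104) / 8 = 53.03425
s = sqrt(sum((x - mean)^2)/(n-1)) = 0.57567097
u_A = s / sqrt(n) = 0.57567097 / sqrt(8) = 0.20353042
u_B1 = 0.895 / sqrt(2) = 0.63286057
u_B2 = 1.213 / sqrt(6) = 0.49520518
u_B3 = 0.273 / sqrt(2) = 0.19304015
u_B4 = 0.792 / sqrt(3) = 0.45726141
uc = sqrt(0.20353042^2 + 0.63286057^2 + 0.49520518^2 + 0.19304015^2 + 0.45726141^2) = 0.96618725
U = k * uc = 3 * 0.96618725
U = 2.8986

2.8986


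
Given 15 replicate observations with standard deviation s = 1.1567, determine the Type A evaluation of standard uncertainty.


u_A = s / sqrt(n)
u_A = 1.1567 / sqrt(15)
u_A = 1.1567 / 3.8729833
u_A = 0.2987

0.2987


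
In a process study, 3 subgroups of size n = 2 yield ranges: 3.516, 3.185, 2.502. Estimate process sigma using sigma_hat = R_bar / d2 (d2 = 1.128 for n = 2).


R_bar = (3.516 + 3.185 + 2.502) / 3
R_bar = 9.203 / 3 = 3.0676667
sigma_hat = R_bar / d2 = 3.0676667 / 1.128 = 2.7196

2.7196


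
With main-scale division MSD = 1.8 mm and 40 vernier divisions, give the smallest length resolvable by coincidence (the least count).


LC = MSD / n_div
= 1.8 / 40
= 0.0450

0.0450


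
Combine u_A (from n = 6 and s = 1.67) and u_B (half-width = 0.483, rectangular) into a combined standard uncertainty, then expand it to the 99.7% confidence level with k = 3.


u_A = s / sqrt(n) = 1.67 / sqrt(6) = 0.68177465
u_B = half_width / sqrt(3) = 0.483 / sqrt(3) = 0.27886018
uc = sqrt(u_A^2 + u_B^2) = sqrt(0.68177465^2 + 0.27886018^2) = 0.73660008
U = k * uc = 3 * 0.73660008
U = 2.2098

2.2098


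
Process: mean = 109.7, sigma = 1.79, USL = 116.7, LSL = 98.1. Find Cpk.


Cpu = (USL - mean) / (3*sigma) = (116.7 - 109.7) / (3*1.79) = 1.3035
Cpl = (mean - LSL) / (3*sigma) = (109.7 - 98.1) / (3*1.79) = 2.1601
Cpk = min(Cpu, Cpl) = 1.3035

1.3035


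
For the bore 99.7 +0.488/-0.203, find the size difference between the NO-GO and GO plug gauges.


GO = nominal - lower_tol (smallest hole = maximum material condition)
GO = 99.7 - 0.203 = 99.497
NO-GO = nominal + upper_tol (largest hole = least material condition)
NO-GO = 99.7 + 0.488 = 100.188
spread = NO-GO - GO = 100.188 - 99.497 = 0.6910

0.6910


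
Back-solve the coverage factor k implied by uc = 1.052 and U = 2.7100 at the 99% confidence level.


k = U / uc
k = 2.7100 / 1.052
k = 2.576

2.576


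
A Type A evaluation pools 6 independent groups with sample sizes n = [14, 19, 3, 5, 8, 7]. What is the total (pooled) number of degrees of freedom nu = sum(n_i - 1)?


nu = sum_i (n_i - 1)
nu = ((14 - 1) + (19 - 1) + (3 - 1) + (5 - 1) + (8 - 1) + (7 - 1))
nu = 13 + 18 + 2 + 4 + 7 + 6
nu = 50

50


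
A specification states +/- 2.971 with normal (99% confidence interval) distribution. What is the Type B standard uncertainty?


u_B = half_width / 2.576
u_B = 2.971 / 2.576
u_B = 1.1533

1.1533


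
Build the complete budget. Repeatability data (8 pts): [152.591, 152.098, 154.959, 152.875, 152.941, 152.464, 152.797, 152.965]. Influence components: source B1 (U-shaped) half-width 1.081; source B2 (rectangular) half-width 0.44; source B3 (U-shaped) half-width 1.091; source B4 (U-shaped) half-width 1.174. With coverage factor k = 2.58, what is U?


mean = (152.591 + 152.098 + 154.959 + 152.875 + 152.941 + 152.464 + 152.797 + 152.965) / 8 = 152.96125
s = sqrt(sum((x - mean)^2)/(n-1)) = 0.85818658
u_A = s / sqrt(n) = 0.85818658 / sqrt(8) = 0.30341478
u_B1 = 1.081 / sqrt(2) = 0.76438243
u_B2 = 0.44 / sqrt(3) = 0.25403412
u_B3 = 1.091 / sqrt(2) = 0.7714535
u_B4 = 1.174 / sqrt(2) = 0.83014336
uc = sqrt(0.30341478^2 + 0.76438243^2 + 0.25403412^2 + 0.7714535^2 + 0.83014336^2) = 1.4230787
U = k * uc = 2.58 * 1.4230787
U = 3.6715

3.6715
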